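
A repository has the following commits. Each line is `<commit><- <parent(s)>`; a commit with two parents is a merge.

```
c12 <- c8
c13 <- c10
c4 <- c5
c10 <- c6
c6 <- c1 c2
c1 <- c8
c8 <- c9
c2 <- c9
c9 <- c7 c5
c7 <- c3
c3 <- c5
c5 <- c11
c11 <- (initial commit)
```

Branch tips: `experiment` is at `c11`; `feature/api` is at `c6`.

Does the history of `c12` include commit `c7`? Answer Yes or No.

Ancestors of c12 (commits reachable by following parents): {c11, c12, c3, c5, c7, c8, c9}.
c7 is in that set, so it is an ancestor of c12.

Yes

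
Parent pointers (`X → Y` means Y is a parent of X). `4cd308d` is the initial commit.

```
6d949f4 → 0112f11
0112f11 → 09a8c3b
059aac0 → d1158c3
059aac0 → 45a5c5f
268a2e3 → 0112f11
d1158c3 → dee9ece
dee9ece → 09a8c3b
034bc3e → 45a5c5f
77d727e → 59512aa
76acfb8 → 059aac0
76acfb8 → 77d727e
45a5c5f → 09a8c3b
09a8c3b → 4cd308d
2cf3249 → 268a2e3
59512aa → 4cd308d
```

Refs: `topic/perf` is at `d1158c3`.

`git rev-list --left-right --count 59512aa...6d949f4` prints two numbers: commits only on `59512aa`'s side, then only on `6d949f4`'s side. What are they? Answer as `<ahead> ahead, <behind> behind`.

Reachable from 59512aa: {4cd308d, 59512aa}.
Reachable from 6d949f4: {0112f11, 09a8c3b, 4cd308d, 6d949f4}.
Only in 59512aa's history (ahead): {59512aa} — 1.
Only in 6d949f4's history (behind): {0112f11, 09a8c3b, 6d949f4} — 3.

1 ahead, 3 behind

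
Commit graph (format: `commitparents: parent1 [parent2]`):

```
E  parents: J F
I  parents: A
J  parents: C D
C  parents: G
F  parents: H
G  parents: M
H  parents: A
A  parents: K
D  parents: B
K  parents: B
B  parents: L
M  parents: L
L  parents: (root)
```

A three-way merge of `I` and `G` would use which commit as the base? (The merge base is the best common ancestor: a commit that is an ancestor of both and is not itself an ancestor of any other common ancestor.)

L

Ancestors of I: {A, B, I, K, L}.
Ancestors of G: {G, L, M}.
Common ancestors: {L}.
The only common ancestor is L, so it is the merge base.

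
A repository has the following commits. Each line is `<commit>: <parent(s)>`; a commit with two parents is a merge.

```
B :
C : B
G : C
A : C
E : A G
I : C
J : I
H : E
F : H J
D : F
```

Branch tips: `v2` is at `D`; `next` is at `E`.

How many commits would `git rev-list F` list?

9

Walking parent pointers from F: reachable set = {A, B, C, E, F, G, H, I, J}.
That is 9 commits.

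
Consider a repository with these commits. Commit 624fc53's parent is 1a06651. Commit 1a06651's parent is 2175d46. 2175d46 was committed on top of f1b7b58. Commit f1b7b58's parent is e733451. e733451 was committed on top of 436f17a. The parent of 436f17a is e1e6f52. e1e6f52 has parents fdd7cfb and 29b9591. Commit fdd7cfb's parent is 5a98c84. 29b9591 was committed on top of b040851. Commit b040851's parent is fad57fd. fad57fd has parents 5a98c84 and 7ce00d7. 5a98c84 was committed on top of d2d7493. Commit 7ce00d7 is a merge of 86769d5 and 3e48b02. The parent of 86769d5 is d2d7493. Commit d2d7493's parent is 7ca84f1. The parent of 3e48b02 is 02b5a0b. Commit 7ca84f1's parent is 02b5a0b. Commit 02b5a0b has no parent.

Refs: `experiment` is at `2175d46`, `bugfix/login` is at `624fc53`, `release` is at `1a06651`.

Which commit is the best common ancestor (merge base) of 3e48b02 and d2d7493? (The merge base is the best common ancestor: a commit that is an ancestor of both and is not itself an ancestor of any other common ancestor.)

Ancestors of 3e48b02: {02b5a0b, 3e48b02}.
Ancestors of d2d7493: {02b5a0b, 7ca84f1, d2d7493}.
Common ancestors: {02b5a0b}.
The only common ancestor is 02b5a0b, so it is the merge base.

02b5a0b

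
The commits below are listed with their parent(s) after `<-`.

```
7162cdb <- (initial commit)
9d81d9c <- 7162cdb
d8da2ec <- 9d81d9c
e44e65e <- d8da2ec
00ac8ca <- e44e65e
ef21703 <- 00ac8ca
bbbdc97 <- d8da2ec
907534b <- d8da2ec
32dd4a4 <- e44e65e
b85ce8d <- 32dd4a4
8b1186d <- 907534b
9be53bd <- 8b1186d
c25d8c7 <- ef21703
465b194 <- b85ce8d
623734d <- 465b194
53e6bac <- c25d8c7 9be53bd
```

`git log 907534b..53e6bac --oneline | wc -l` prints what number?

7

Reachable from 53e6bac: {00ac8ca, 53e6bac, 7162cdb, 8b1186d, 907534b, 9be53bd, 9d81d9c, c25d8c7, d8da2ec, e44e65e, ef21703}.
Reachable from 907534b: {7162cdb, 907534b, 9d81d9c, d8da2ec}.
In 53e6bac's history but not 907534b's: {00ac8ca, 53e6bac, 8b1186d, 9be53bd, c25d8c7, e44e65e, ef21703} — 7 commits.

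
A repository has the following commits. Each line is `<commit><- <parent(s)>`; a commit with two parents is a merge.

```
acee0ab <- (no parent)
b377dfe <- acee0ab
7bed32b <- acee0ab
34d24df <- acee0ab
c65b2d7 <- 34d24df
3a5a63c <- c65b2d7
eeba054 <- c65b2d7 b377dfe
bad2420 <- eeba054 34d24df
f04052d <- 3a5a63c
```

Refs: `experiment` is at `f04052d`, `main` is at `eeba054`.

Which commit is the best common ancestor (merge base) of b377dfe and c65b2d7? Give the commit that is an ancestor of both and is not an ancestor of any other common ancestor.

Ancestors of b377dfe: {acee0ab, b377dfe}.
Ancestors of c65b2d7: {34d24df, acee0ab, c65b2d7}.
Common ancestors: {acee0ab}.
The only common ancestor is acee0ab, so it is the merge base.

acee0ab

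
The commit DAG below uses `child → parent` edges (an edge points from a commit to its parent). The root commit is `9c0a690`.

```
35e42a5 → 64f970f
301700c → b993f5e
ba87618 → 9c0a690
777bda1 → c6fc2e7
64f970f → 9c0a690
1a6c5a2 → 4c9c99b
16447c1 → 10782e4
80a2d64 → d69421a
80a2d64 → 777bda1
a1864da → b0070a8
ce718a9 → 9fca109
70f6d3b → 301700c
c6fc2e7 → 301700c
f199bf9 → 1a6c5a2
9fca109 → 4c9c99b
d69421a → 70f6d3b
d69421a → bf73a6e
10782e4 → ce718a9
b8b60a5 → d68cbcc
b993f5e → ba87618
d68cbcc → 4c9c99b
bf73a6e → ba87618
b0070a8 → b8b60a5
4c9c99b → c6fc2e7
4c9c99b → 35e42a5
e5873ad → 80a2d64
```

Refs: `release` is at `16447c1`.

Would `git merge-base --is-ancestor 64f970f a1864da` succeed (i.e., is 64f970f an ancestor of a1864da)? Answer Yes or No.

Ancestors of a1864da (commits reachable by following parents): {301700c, 35e42a5, 4c9c99b, 64f970f, 9c0a690, a1864da, b0070a8, b8b60a5, b993f5e, ba87618, c6fc2e7, d68cbcc}.
64f970f is in that set, so it is an ancestor of a1864da.

Yes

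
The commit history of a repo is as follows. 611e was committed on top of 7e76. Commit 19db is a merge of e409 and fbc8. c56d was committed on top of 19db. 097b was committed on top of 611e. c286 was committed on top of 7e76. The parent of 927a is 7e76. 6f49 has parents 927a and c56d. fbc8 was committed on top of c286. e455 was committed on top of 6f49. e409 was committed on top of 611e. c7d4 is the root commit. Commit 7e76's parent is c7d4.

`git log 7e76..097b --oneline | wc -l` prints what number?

Reachable from 097b: {097b, 611e, 7e76, c7d4}.
Reachable from 7e76: {7e76, c7d4}.
In 097b's history but not 7e76's: {097b, 611e} — 2 commits.

2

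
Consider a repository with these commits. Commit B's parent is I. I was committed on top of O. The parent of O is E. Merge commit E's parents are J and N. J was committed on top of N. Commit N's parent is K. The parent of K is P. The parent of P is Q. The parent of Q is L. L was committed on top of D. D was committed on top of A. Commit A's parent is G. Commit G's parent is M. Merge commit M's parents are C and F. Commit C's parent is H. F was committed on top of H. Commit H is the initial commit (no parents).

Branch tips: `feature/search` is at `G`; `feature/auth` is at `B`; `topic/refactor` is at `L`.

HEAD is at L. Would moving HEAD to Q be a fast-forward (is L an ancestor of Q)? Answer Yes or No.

Yes

A fast-forward from L to Q is possible iff L is an ancestor of Q.
Ancestors of Q: {A, C, D, F, G, H, L, M, Q}.
L is among them, so fast-forward is possible.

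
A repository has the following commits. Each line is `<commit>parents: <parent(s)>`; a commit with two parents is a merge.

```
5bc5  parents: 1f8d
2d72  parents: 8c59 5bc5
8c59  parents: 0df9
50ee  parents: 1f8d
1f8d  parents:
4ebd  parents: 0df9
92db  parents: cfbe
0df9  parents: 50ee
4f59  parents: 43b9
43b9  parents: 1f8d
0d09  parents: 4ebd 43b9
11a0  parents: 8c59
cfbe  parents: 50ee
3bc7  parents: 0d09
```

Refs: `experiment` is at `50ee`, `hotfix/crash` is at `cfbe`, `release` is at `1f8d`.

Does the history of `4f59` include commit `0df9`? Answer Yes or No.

No

Ancestors of 4f59: {1f8d, 43b9, 4f59}.
0df9 is not in that set, so it is not an ancestor of 4f59.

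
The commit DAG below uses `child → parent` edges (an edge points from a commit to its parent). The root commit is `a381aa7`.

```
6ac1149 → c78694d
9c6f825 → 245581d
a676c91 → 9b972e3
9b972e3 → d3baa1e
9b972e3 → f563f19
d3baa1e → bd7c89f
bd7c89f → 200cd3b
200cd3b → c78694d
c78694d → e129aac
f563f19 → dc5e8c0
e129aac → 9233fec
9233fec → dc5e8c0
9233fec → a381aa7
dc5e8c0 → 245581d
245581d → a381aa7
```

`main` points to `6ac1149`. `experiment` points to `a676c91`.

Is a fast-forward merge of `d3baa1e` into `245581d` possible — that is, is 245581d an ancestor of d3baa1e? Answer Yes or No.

Yes

A fast-forward from 245581d to d3baa1e is possible iff 245581d is an ancestor of d3baa1e.
Ancestors of d3baa1e: {200cd3b, 245581d, 9233fec, a381aa7, bd7c89f, c78694d, d3baa1e, dc5e8c0, e129aac}.
245581d is among them, so fast-forward is possible.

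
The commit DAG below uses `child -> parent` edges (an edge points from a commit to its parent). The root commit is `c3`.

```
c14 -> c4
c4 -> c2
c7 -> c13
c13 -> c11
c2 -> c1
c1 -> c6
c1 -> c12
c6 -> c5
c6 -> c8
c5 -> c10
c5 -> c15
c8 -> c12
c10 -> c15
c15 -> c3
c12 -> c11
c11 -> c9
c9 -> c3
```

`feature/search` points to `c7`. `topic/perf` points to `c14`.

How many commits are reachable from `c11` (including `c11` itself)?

Walking parent pointers from c11: reachable set = {c11, c3, c9}.
That is 3 commits.

3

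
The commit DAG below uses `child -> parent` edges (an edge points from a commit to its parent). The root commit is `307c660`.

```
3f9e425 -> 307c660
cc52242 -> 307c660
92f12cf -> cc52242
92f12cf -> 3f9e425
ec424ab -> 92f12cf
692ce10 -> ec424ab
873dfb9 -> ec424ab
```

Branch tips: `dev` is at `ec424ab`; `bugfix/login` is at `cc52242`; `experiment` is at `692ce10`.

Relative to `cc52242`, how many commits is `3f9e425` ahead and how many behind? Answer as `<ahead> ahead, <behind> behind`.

Reachable from 3f9e425: {307c660, 3f9e425}.
Reachable from cc52242: {307c660, cc52242}.
Only in 3f9e425's history (ahead): {3f9e425} — 1.
Only in cc52242's history (behind): {cc52242} — 1.

1 ahead, 1 behind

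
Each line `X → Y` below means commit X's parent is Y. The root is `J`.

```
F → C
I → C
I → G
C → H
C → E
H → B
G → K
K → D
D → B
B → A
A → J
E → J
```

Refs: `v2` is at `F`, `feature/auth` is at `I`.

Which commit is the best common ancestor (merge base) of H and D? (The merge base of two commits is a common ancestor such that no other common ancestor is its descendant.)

B

Ancestors of H: {A, B, H, J}.
Ancestors of D: {A, B, D, J}.
Common ancestors: {A, B, J}.
Among these, B is not an ancestor of any other common ancestor — it is the merge base.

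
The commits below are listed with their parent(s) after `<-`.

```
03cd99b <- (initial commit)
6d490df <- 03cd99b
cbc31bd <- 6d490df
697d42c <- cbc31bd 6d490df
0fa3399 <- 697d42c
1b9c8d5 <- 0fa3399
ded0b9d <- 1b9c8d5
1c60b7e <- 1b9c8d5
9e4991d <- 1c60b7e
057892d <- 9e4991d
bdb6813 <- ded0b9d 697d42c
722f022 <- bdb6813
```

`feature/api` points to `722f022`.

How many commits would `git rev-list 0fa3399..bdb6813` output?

Reachable from bdb6813: {03cd99b, 0fa3399, 1b9c8d5, 697d42c, 6d490df, bdb6813, cbc31bd, ded0b9d}.
Reachable from 0fa3399: {03cd99b, 0fa3399, 697d42c, 6d490df, cbc31bd}.
In bdb6813's history but not 0fa3399's: {1b9c8d5, bdb6813, ded0b9d} — 3 commits.

3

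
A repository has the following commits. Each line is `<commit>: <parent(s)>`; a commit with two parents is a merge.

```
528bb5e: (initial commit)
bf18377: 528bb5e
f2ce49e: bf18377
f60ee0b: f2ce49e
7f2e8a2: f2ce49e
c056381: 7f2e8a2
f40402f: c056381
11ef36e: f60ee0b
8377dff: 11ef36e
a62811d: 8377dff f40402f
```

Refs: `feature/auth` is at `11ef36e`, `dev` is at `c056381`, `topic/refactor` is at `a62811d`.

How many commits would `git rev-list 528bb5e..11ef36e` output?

4

Reachable from 11ef36e: {11ef36e, 528bb5e, bf18377, f2ce49e, f60ee0b}.
Reachable from 528bb5e: {528bb5e}.
In 11ef36e's history but not 528bb5e's: {11ef36e, bf18377, f2ce49e, f60ee0b} — 4 commits.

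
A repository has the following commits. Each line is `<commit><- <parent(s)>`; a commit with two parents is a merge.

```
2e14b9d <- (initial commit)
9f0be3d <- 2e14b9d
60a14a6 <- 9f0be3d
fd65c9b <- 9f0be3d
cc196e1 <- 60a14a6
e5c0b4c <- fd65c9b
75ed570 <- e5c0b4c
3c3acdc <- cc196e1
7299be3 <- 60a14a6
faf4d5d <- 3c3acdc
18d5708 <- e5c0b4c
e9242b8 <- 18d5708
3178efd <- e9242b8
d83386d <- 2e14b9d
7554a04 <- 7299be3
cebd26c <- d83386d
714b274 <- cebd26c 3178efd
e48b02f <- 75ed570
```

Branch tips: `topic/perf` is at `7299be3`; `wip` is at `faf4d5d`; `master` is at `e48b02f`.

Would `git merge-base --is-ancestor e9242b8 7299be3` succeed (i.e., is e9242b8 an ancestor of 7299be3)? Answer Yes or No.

Ancestors of 7299be3: {2e14b9d, 60a14a6, 7299be3, 9f0be3d}.
e9242b8 is not in that set, so it is not an ancestor of 7299be3.

No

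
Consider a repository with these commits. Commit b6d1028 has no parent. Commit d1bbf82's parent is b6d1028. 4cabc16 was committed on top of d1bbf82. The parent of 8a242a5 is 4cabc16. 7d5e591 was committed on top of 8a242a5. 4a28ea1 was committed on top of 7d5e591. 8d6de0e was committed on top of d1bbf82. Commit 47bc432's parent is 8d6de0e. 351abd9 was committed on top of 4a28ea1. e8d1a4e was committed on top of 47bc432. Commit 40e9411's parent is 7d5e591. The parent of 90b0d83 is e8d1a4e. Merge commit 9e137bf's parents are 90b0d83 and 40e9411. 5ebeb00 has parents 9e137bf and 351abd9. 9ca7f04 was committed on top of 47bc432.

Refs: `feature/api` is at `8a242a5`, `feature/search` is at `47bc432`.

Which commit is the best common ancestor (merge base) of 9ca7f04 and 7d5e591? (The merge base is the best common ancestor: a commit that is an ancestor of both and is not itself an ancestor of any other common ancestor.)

d1bbf82

Ancestors of 9ca7f04: {47bc432, 8d6de0e, 9ca7f04, b6d1028, d1bbf82}.
Ancestors of 7d5e591: {4cabc16, 7d5e591, 8a242a5, b6d1028, d1bbf82}.
Common ancestors: {b6d1028, d1bbf82}.
Among these, d1bbf82 is not an ancestor of any other common ancestor — it is the merge base.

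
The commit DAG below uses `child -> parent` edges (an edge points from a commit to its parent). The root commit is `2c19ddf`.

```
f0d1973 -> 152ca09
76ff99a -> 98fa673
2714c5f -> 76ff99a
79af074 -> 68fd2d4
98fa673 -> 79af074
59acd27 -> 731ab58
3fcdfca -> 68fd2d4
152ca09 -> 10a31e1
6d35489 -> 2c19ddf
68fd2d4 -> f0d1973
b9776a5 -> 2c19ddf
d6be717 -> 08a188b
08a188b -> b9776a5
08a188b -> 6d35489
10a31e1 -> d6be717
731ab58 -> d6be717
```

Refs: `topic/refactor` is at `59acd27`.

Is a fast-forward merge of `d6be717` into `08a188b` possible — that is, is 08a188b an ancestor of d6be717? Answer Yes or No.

Yes

A fast-forward from 08a188b to d6be717 is possible iff 08a188b is an ancestor of d6be717.
Ancestors of d6be717: {08a188b, 2c19ddf, 6d35489, b9776a5, d6be717}.
08a188b is among them, so fast-forward is possible.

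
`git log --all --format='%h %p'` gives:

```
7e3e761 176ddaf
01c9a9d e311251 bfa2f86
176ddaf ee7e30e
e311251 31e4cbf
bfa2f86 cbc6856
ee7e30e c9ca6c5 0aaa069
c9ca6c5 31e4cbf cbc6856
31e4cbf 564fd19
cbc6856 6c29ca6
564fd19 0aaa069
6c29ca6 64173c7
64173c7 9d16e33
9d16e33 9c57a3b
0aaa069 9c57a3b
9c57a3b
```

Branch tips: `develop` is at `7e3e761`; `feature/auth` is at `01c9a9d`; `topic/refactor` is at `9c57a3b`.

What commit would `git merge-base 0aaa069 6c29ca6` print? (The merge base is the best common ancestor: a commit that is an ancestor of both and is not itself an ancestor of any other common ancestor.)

9c57a3b

Ancestors of 0aaa069: {0aaa069, 9c57a3b}.
Ancestors of 6c29ca6: {64173c7, 6c29ca6, 9c57a3b, 9d16e33}.
Common ancestors: {9c57a3b}.
The only common ancestor is 9c57a3b, so it is the merge base.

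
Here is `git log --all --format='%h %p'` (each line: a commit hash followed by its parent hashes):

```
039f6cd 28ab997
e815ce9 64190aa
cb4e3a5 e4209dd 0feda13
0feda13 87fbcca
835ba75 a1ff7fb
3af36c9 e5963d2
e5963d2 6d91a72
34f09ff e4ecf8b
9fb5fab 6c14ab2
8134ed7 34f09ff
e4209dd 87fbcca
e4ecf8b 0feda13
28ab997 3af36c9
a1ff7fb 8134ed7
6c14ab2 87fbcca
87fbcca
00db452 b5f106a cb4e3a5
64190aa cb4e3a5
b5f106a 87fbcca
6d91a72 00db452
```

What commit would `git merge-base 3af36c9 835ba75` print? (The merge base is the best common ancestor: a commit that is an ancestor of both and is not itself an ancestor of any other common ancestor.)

Ancestors of 3af36c9: {00db452, 0feda13, 3af36c9, 6d91a72, 87fbcca, b5f106a, cb4e3a5, e4209dd, e5963d2}.
Ancestors of 835ba75: {0feda13, 34f09ff, 8134ed7, 835ba75, 87fbcca, a1ff7fb, e4ecf8b}.
Common ancestors: {0feda13, 87fbcca}.
Among these, 0feda13 is not an ancestor of any other common ancestor — it is the merge base.

0feda13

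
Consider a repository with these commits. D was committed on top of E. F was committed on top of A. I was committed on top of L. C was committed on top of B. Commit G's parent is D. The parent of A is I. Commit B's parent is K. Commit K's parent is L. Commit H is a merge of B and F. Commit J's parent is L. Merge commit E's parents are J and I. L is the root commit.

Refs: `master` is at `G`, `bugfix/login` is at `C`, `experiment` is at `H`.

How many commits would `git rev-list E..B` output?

2

Reachable from B: {B, K, L}.
Reachable from E: {E, I, J, L}.
In B's history but not E's: {B, K} — 2 commits.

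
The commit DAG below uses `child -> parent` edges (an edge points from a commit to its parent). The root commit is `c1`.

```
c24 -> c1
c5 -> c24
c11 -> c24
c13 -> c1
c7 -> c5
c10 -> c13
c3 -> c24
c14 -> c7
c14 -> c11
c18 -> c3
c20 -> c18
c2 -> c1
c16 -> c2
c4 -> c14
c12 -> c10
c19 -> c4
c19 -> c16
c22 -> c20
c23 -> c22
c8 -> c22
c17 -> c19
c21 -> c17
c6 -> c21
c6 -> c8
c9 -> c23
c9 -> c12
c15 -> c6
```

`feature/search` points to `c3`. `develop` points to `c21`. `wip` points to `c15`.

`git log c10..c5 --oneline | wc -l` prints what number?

Reachable from c5: {c1, c24, c5}.
Reachable from c10: {c1, c10, c13}.
In c5's history but not c10's: {c24, c5} — 2 commits.

2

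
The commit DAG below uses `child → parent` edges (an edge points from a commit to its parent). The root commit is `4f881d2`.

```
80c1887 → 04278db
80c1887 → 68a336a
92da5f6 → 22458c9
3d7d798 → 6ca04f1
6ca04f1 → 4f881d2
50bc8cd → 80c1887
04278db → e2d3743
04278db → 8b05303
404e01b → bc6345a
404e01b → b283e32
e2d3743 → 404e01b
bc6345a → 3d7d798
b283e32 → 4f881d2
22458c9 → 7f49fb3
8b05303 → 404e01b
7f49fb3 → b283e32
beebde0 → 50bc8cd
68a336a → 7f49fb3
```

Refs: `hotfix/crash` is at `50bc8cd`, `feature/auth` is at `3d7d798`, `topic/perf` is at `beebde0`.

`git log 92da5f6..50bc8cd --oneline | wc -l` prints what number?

10

Reachable from 50bc8cd: {04278db, 3d7d798, 404e01b, 4f881d2, 50bc8cd, 68a336a, 6ca04f1, 7f49fb3, 80c1887, 8b05303, b283e32, bc6345a, e2d3743}.
Reachable from 92da5f6: {22458c9, 4f881d2, 7f49fb3, 92da5f6, b283e32}.
In 50bc8cd's history but not 92da5f6's: {04278db, 3d7d798, 404e01b, 50bc8cd, 68a336a, 6ca04f1, 80c1887, 8b05303, bc6345a, e2d3743} — 10 commits.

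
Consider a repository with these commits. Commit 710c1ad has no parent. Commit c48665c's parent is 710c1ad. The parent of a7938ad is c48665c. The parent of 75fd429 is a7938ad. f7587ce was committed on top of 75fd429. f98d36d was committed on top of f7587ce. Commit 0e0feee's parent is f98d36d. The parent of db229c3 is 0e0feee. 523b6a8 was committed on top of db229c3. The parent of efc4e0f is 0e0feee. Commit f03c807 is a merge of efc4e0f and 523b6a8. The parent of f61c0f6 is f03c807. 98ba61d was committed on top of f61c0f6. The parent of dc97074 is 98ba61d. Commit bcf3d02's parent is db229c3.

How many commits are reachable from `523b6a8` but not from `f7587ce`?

Reachable from 523b6a8: {0e0feee, 523b6a8, 710c1ad, 75fd429, a7938ad, c48665c, db229c3, f7587ce, f98d36d}.
Reachable from f7587ce: {710c1ad, 75fd429, a7938ad, c48665c, f7587ce}.
In 523b6a8's history but not f7587ce's: {0e0feee, 523b6a8, db229c3, f98d36d} — 4 commits.

4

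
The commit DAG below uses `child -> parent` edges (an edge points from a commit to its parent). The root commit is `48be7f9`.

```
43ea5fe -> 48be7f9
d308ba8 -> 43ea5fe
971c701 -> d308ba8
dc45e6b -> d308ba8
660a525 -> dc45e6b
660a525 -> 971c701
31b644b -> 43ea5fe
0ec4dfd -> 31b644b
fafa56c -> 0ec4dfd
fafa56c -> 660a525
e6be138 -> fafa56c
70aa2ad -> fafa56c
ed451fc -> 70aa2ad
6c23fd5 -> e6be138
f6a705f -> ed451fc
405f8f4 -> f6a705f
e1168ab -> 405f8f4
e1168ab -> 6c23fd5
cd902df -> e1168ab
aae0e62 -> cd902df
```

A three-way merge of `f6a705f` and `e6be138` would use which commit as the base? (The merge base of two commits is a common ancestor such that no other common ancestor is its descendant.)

fafa56c

Ancestors of f6a705f: {0ec4dfd, 31b644b, 43ea5fe, 48be7f9, 660a525, 70aa2ad, 971c701, d308ba8, dc45e6b, ed451fc, f6a705f, fafa56c}.
Ancestors of e6be138: {0ec4dfd, 31b644b, 43ea5fe, 48be7f9, 660a525, 971c701, d308ba8, dc45e6b, e6be138, fafa56c}.
Common ancestors: {0ec4dfd, 31b644b, 43ea5fe, 48be7f9, 660a525, 971c701, d308ba8, dc45e6b, fafa56c}.
Among these, fafa56c is not an ancestor of any other common ancestor — it is the merge base.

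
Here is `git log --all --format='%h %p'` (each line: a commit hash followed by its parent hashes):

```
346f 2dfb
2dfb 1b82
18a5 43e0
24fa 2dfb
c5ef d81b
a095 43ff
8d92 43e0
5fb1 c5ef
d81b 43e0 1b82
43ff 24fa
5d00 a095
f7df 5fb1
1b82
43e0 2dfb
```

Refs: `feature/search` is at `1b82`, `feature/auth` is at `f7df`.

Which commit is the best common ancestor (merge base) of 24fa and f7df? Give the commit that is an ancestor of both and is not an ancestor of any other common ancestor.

Ancestors of 24fa: {1b82, 24fa, 2dfb}.
Ancestors of f7df: {1b82, 2dfb, 43e0, 5fb1, c5ef, d81b, f7df}.
Common ancestors: {1b82, 2dfb}.
Among these, 2dfb is not an ancestor of any other common ancestor — it is the merge base.

2dfb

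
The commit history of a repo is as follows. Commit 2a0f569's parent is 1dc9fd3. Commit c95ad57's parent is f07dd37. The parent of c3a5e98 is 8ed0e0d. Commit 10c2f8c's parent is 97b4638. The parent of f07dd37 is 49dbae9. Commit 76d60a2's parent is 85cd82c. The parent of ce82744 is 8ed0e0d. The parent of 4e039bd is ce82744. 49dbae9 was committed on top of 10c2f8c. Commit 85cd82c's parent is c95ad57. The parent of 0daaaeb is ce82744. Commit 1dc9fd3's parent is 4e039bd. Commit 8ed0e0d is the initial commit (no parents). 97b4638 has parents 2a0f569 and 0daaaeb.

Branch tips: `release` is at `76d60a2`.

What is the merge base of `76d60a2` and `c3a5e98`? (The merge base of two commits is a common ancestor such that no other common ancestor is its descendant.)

Ancestors of 76d60a2: {0daaaeb, 10c2f8c, 1dc9fd3, 2a0f569, 49dbae9, 4e039bd, 76d60a2, 85cd82c, 8ed0e0d, 97b4638, c95ad57, ce82744, f07dd37}.
Ancestors of c3a5e98: {8ed0e0d, c3a5e98}.
Common ancestors: {8ed0e0d}.
The only common ancestor is 8ed0e0d, so it is the merge base.

8ed0e0d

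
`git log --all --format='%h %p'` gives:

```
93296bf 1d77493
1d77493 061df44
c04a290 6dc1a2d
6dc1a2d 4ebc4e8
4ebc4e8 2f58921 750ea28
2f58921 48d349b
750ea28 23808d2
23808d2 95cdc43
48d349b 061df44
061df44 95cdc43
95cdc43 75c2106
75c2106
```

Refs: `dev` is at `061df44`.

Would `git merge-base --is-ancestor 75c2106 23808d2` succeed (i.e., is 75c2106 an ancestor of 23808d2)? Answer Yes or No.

Ancestors of 23808d2 (commits reachable by following parents): {23808d2, 75c2106, 95cdc43}.
75c2106 is in that set, so it is an ancestor of 23808d2.

Yes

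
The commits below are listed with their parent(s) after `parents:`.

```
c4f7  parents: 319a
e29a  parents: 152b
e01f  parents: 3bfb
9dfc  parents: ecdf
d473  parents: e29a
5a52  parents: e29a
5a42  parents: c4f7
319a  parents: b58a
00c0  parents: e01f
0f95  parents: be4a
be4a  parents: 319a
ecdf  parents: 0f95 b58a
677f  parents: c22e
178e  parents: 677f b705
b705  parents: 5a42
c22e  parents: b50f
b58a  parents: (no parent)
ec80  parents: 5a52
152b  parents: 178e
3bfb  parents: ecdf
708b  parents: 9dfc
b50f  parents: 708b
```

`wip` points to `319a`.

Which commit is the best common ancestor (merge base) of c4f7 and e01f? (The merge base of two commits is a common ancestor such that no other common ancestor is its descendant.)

Ancestors of c4f7: {319a, b58a, c4f7}.
Ancestors of e01f: {0f95, 319a, 3bfb, b58a, be4a, e01f, ecdf}.
Common ancestors: {319a, b58a}.
Among these, 319a is not an ancestor of any other common ancestor — it is the merge base.

319a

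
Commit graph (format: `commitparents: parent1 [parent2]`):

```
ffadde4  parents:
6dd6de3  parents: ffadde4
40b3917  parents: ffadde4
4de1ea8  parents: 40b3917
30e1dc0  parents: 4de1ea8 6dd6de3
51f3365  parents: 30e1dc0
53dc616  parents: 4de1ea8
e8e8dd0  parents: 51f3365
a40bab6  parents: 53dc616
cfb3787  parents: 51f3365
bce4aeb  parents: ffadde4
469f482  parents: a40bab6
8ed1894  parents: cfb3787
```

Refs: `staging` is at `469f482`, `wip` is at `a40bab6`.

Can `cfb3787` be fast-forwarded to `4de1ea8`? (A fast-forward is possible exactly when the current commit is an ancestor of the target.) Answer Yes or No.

No

A fast-forward from cfb3787 to 4de1ea8 is possible iff cfb3787 is an ancestor of 4de1ea8.
Ancestors of 4de1ea8: {40b3917, 4de1ea8, ffadde4}.
cfb3787 is not among them, so fast-forward is not possible.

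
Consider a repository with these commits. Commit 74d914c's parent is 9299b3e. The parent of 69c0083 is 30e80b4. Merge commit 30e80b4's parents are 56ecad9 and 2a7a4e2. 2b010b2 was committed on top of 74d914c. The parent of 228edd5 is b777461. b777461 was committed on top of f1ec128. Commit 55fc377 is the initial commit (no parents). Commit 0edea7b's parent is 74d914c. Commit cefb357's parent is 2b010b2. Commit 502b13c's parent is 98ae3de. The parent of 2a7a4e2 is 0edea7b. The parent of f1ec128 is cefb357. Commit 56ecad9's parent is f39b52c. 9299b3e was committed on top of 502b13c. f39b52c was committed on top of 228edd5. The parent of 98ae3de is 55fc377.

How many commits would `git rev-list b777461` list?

9

Walking parent pointers from b777461: reachable set = {2b010b2, 502b13c, 55fc377, 74d914c, 9299b3e, 98ae3de, b777461, cefb357, f1ec128}.
That is 9 commits.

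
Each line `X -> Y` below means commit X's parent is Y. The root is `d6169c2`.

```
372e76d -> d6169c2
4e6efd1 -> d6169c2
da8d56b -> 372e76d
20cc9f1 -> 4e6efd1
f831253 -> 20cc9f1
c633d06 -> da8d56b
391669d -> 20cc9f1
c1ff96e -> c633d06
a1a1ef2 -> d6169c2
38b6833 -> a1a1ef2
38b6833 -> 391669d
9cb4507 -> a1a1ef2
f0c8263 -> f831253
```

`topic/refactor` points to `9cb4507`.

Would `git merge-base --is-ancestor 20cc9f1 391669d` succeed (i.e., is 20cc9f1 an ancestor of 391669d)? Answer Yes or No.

Yes

Ancestors of 391669d (commits reachable by following parents): {20cc9f1, 391669d, 4e6efd1, d6169c2}.
20cc9f1 is in that set, so it is an ancestor of 391669d.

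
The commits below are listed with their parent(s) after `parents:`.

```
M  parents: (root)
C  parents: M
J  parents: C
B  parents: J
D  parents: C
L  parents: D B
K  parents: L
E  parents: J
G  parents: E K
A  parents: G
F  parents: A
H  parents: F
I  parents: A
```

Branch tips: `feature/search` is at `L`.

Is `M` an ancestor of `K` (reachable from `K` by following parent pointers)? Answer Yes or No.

Ancestors of K (commits reachable by following parents): {B, C, D, J, K, L, M}.
M is in that set, so it is an ancestor of K.

Yes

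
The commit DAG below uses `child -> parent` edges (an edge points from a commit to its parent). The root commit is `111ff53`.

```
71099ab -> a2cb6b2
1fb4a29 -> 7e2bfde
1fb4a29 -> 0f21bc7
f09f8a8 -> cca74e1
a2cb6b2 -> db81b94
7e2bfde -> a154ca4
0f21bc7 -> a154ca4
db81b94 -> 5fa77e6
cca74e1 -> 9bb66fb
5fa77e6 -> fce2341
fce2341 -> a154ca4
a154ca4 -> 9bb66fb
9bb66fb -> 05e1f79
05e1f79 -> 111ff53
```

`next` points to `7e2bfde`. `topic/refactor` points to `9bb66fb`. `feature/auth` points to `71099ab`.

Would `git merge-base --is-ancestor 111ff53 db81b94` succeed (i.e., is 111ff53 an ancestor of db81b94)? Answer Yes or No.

Yes

Ancestors of db81b94 (commits reachable by following parents): {05e1f79, 111ff53, 5fa77e6, 9bb66fb, a154ca4, db81b94, fce2341}.
111ff53 is in that set, so it is an ancestor of db81b94.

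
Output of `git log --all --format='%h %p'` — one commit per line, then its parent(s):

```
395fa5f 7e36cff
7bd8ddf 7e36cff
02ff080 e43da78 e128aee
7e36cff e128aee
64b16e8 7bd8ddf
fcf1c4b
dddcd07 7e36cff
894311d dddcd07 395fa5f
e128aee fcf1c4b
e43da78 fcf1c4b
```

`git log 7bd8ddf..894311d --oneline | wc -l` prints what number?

3

Reachable from 894311d: {395fa5f, 7e36cff, 894311d, dddcd07, e128aee, fcf1c4b}.
Reachable from 7bd8ddf: {7bd8ddf, 7e36cff, e128aee, fcf1c4b}.
In 894311d's history but not 7bd8ddf's: {395fa5f, 894311d, dddcd07} — 3 commits.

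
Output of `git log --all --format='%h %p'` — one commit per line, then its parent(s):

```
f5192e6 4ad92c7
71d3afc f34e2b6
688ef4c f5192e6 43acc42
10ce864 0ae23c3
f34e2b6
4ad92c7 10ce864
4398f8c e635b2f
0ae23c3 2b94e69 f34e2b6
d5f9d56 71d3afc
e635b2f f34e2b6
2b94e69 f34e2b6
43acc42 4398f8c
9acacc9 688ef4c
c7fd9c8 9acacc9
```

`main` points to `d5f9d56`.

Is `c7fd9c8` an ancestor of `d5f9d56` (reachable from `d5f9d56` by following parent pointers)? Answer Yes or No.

No

Ancestors of d5f9d56: {71d3afc, d5f9d56, f34e2b6}.
c7fd9c8 is not in that set, so it is not an ancestor of d5f9d56.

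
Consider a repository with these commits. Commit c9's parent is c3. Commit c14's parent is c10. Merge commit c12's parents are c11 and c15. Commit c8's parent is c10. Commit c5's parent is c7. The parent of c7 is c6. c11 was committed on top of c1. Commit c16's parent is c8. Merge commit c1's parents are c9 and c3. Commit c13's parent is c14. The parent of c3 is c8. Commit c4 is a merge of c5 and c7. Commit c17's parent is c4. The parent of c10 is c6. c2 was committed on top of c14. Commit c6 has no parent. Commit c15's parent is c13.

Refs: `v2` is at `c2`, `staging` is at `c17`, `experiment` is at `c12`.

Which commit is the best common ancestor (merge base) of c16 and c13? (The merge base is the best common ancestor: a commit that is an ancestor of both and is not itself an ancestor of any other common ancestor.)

Ancestors of c16: {c10, c16, c6, c8}.
Ancestors of c13: {c10, c13, c14, c6}.
Common ancestors: {c10, c6}.
Among these, c10 is not an ancestor of any other common ancestor — it is the merge base.

c10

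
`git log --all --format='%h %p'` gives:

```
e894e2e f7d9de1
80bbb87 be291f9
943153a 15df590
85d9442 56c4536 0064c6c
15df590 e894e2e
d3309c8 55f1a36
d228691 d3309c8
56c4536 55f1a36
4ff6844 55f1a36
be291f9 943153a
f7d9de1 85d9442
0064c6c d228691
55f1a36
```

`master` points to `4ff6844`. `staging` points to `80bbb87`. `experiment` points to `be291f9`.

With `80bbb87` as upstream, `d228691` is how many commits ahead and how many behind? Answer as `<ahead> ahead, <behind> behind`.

0 ahead, 9 behind

Reachable from d228691: {55f1a36, d228691, d3309c8}.
Reachable from 80bbb87: {0064c6c, 15df590, 55f1a36, 56c4536, 80bbb87, 85d9442, 943153a, be291f9, d228691, d3309c8, e894e2e, f7d9de1}.
Only in d228691's history (ahead): {} — 0.
Only in 80bbb87's history (behind): {0064c6c, 15df590, 56c4536, 80bbb87, 85d9442, 943153a, be291f9, e894e2e, f7d9de1} — 9.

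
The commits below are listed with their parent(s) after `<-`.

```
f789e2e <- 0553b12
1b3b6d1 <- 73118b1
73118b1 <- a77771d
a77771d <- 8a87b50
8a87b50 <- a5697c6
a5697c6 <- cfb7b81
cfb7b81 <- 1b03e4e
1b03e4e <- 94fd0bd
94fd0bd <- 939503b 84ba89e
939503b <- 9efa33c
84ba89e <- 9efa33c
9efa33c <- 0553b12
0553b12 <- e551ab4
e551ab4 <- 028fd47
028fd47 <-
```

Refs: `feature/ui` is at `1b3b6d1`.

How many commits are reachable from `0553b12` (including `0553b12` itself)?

Walking parent pointers from 0553b12: reachable set = {028fd47, 0553b12, e551ab4}.
That is 3 commits.

3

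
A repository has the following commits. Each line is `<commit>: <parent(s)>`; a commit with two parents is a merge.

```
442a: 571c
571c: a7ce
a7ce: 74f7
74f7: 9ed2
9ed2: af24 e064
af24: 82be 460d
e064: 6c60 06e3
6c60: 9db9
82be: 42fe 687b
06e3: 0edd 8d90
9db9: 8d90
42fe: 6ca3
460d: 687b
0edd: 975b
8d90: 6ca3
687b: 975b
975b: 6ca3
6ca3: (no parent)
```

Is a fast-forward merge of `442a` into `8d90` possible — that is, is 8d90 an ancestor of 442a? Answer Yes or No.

A fast-forward from 8d90 to 442a is possible iff 8d90 is an ancestor of 442a.
Ancestors of 442a: {06e3, 0edd, 42fe, 442a, 460d, 571c, 687b, 6c60, 6ca3, 74f7, 82be, 8d90, 975b, 9db9, 9ed2, a7ce, af24, e064}.
8d90 is among them, so fast-forward is possible.

Yes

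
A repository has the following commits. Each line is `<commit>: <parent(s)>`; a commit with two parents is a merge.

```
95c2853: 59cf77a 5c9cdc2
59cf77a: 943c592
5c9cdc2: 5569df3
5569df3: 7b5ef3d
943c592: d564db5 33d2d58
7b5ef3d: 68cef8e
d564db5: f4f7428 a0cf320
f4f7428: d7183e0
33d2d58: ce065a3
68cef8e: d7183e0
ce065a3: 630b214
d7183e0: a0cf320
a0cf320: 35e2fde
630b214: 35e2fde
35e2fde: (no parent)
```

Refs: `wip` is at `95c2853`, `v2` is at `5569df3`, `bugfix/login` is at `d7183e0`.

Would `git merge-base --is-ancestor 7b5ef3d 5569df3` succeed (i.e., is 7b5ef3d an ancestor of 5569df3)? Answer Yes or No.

Ancestors of 5569df3 (commits reachable by following parents): {35e2fde, 5569df3, 68cef8e, 7b5ef3d, a0cf320, d7183e0}.
7b5ef3d is in that set, so it is an ancestor of 5569df3.

Yes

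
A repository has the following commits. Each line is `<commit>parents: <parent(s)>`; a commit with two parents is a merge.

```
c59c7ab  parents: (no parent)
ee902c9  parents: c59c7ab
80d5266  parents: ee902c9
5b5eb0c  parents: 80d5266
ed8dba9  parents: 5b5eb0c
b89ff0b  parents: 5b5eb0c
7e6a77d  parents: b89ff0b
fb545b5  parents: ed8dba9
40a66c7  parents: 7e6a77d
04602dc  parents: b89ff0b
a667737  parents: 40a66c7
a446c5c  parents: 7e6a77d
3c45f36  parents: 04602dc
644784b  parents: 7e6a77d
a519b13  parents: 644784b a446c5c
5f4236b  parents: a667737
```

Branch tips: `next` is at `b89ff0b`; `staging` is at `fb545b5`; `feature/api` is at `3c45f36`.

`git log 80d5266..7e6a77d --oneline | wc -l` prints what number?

Reachable from 7e6a77d: {5b5eb0c, 7e6a77d, 80d5266, b89ff0b, c59c7ab, ee902c9}.
Reachable from 80d5266: {80d5266, c59c7ab, ee902c9}.
In 7e6a77d's history but not 80d5266's: {5b5eb0c, 7e6a77d, b89ff0b} — 3 commits.

3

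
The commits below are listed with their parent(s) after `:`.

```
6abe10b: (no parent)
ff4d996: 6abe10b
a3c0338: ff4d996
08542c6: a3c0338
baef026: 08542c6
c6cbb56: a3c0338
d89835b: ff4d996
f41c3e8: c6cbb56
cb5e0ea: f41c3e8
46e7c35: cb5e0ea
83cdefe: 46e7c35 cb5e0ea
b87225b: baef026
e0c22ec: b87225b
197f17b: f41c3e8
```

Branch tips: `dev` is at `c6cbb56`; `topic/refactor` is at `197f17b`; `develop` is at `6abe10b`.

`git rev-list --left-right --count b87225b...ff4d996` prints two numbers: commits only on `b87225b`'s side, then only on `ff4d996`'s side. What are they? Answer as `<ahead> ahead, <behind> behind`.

Reachable from b87225b: {08542c6, 6abe10b, a3c0338, b87225b, baef026, ff4d996}.
Reachable from ff4d996: {6abe10b, ff4d996}.
Only in b87225b's history (ahead): {08542c6, a3c0338, b87225b, baef026} — 4.
Only in ff4d996's history (behind): {} — 0.

4 ahead, 0 behind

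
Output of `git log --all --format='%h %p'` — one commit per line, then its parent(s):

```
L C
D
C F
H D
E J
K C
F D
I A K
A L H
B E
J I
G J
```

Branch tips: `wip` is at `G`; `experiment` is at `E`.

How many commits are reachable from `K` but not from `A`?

1

Reachable from K: {C, D, F, K}.
Reachable from A: {A, C, D, F, H, L}.
In K's history but not A's: {K} — 1 commit.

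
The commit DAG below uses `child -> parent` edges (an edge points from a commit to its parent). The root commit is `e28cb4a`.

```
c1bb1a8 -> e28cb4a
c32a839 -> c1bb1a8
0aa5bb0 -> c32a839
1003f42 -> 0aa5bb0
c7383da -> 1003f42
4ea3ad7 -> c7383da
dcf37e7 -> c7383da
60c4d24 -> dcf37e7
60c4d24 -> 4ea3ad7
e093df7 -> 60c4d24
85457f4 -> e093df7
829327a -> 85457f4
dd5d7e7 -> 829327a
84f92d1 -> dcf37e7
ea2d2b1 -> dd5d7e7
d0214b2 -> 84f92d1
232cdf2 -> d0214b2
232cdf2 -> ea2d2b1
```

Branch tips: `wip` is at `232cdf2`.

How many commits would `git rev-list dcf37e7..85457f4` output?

4

Reachable from 85457f4: {0aa5bb0, 1003f42, 4ea3ad7, 60c4d24, 85457f4, c1bb1a8, c32a839, c7383da, dcf37e7, e093df7, e28cb4a}.
Reachable from dcf37e7: {0aa5bb0, 1003f42, c1bb1a8, c32a839, c7383da, dcf37e7, e28cb4a}.
In 85457f4's history but not dcf37e7's: {4ea3ad7, 60c4d24, 85457f4, e093df7} — 4 commits.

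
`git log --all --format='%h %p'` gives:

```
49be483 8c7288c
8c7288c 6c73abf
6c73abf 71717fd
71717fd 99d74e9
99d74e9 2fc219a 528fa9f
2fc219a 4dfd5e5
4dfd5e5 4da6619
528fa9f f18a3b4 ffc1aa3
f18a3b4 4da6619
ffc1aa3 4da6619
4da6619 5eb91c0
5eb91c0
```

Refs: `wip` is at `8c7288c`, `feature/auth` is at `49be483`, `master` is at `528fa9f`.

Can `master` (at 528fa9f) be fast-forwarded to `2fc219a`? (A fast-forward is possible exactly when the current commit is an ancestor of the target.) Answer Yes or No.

A fast-forward from 528fa9f to 2fc219a is possible iff 528fa9f is an ancestor of 2fc219a.
Ancestors of 2fc219a: {2fc219a, 4da6619, 4dfd5e5, 5eb91c0}.
528fa9f is not among them, so fast-forward is not possible.

No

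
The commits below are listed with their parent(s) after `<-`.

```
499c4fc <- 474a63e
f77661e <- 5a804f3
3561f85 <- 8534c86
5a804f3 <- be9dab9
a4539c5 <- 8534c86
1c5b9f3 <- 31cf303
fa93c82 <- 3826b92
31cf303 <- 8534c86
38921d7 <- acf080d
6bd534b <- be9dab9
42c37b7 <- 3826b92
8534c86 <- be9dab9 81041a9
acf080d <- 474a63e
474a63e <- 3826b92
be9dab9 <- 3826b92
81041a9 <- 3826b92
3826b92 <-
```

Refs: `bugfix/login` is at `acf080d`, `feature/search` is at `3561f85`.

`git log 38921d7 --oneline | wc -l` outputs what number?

4

Walking parent pointers from 38921d7: reachable set = {3826b92, 38921d7, 474a63e, acf080d}.
That is 4 commits.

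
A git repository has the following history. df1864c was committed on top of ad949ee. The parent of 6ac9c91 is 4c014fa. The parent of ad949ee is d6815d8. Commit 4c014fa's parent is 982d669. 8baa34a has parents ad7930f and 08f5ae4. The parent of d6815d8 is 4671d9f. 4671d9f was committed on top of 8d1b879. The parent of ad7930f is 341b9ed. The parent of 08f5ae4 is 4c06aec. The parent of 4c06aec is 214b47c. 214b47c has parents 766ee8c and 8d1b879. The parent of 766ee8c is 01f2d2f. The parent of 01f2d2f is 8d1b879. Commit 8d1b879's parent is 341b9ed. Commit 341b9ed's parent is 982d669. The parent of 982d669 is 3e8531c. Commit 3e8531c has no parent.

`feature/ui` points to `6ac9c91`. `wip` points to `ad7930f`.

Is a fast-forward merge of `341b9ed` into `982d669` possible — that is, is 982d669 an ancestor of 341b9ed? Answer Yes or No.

Yes

A fast-forward from 982d669 to 341b9ed is possible iff 982d669 is an ancestor of 341b9ed.
Ancestors of 341b9ed: {341b9ed, 3e8531c, 982d669}.
982d669 is among them, so fast-forward is possible.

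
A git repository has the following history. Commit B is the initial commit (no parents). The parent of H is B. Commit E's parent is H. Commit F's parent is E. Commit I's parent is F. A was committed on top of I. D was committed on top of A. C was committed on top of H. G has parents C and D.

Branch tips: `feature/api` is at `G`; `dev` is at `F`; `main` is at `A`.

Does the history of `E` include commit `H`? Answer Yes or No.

Ancestors of E (commits reachable by following parents): {B, E, H}.
H is in that set, so it is an ancestor of E.

Yes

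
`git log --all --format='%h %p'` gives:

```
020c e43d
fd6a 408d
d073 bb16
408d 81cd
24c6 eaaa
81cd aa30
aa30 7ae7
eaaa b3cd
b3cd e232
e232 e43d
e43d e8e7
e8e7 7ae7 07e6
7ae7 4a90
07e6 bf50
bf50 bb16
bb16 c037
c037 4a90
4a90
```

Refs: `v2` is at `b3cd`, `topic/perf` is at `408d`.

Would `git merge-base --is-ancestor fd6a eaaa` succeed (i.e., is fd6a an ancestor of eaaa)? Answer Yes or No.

Ancestors of eaaa: {07e6, 4a90, 7ae7, b3cd, bb16, bf50, c037, e232, e43d, e8e7, eaaa}.
fd6a is not in that set, so it is not an ancestor of eaaa.

No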